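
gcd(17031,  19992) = 21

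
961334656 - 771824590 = 189510066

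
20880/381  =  6960/127 = 54.80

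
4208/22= 2104/11 = 191.27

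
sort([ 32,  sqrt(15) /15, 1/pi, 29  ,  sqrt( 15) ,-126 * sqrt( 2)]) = [ - 126*sqrt(2 ), sqrt(15 ) /15,1/pi,sqrt(15),29,32]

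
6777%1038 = 549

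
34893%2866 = 501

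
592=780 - 188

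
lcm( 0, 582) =0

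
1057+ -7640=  - 6583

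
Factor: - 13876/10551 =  - 2^2*3^( - 1)*3469^1*3517^( - 1 ) 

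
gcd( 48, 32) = 16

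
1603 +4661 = 6264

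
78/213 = 26/71 = 0.37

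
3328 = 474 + 2854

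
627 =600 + 27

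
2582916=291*8876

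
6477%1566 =213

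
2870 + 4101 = 6971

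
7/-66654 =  - 1/9522 = - 0.00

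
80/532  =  20/133 = 0.15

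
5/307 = 5/307 = 0.02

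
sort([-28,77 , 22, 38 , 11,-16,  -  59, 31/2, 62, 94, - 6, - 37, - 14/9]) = [  -  59,-37, - 28, - 16, - 6, - 14/9, 11 , 31/2, 22, 38, 62, 77,94] 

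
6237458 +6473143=12710601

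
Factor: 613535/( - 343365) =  - 3^( - 1)*11^( - 1)*13^1 * 2081^(-1)*9439^1=- 122707/68673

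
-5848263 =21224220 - 27072483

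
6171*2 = 12342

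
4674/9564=779/1594 = 0.49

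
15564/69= 225+13/23 =225.57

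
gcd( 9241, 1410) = 1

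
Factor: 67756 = 2^2*13^1*1303^1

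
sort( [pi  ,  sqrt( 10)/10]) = [sqrt( 10)/10,pi]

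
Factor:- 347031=-3^3 *12853^1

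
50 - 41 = 9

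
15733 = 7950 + 7783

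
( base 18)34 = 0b111010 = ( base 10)58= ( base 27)24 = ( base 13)46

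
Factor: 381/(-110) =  - 2^( -1 )*3^1 * 5^( - 1)*11^(- 1 )*127^1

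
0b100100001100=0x90c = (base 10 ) 2316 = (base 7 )6516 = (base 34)204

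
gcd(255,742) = 1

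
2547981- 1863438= 684543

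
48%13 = 9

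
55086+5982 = 61068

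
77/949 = 77/949 = 0.08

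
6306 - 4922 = 1384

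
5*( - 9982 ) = -49910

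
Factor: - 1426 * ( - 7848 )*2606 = 2^5*3^2*23^1*31^1*109^1*1303^1= 29164392288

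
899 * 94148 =84639052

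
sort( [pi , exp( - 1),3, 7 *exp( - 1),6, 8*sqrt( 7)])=[ exp( - 1 ),7*exp( -1), 3, pi, 6, 8*sqrt ( 7)]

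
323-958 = - 635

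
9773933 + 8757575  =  18531508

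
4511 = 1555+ 2956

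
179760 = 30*5992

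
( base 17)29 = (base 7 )61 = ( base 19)25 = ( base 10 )43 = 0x2b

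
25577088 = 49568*516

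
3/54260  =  3/54260 = 0.00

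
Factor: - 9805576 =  - 2^3*11^1*111427^1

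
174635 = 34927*5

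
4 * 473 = 1892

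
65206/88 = 740+43/44= 740.98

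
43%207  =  43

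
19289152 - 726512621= - 707223469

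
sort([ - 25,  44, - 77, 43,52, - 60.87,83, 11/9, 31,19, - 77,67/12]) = [ - 77,-77, - 60.87,  -  25,11/9, 67/12,19,31,43,44,52, 83]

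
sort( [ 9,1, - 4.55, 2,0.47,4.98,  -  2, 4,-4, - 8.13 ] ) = [ - 8.13, - 4.55, - 4, - 2, 0.47 , 1,2,  4,4.98,9 ]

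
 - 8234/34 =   -  4117/17  =  -  242.18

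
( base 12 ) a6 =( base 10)126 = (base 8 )176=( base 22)5G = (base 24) 56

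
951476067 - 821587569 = 129888498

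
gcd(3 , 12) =3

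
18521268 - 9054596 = 9466672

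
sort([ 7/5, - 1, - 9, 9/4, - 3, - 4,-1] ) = [-9, - 4, - 3, - 1 ,-1, 7/5,  9/4] 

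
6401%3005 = 391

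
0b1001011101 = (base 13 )377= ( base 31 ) jg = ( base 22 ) 15B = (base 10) 605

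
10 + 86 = 96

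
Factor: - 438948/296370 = - 274/185 = - 2^1 * 5^( - 1)*37^(  -  1 )*137^1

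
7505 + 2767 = 10272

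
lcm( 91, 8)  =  728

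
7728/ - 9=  - 2576/3 = -858.67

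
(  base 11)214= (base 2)100000001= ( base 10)257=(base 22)bf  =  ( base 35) 7c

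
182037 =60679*3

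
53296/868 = 61+87/217 = 61.40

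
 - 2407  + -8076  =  -10483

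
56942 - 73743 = -16801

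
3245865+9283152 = 12529017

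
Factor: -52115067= -3^2 *5790563^1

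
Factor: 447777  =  3^2 * 11^1*4523^1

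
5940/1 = 5940=5940.00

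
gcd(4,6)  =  2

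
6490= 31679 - 25189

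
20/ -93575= - 4/18715 = - 0.00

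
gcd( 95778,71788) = 2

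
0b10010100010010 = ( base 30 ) aga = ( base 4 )2110102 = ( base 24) gba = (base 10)9490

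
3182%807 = 761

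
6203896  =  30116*206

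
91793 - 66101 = 25692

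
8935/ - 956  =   - 10 + 625/956= -9.35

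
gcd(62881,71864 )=8983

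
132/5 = 26 + 2/5  =  26.40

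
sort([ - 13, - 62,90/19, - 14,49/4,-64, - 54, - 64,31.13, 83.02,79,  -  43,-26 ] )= [ - 64, - 64,- 62,-54, - 43, - 26, - 14, -13,90/19,49/4,31.13, 79,  83.02] 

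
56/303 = 56/303 = 0.18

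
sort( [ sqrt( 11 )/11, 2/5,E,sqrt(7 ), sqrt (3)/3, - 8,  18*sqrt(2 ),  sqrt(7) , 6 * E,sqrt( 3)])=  [ - 8,  sqrt(  11)/11,2/5, sqrt( 3)/3 , sqrt( 3 ),sqrt(7),sqrt( 7),E,6*E,  18*sqrt( 2)]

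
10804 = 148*73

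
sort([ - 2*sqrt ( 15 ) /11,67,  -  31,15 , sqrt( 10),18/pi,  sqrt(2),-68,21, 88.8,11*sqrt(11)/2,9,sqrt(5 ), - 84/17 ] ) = [ - 68, - 31, - 84/17, - 2*  sqrt(15)/11, sqrt( 2), sqrt(5 ),sqrt(10),18/pi,9, 15,11*sqrt( 11)/2,21,67,88.8]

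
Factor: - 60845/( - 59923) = 5^1*31^ ( - 1)*43^1*283^1*1933^ (-1)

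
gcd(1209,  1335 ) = 3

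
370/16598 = 185/8299   =  0.02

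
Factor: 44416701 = 3^3*7^1*235009^1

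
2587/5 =2587/5= 517.40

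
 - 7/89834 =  - 1  +  89827/89834 = - 0.00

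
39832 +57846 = 97678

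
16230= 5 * 3246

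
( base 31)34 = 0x61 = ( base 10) 97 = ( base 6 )241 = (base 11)89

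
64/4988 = 16/1247 =0.01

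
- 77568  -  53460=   -  131028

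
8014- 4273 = 3741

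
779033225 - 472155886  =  306877339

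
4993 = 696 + 4297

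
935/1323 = 935/1323 = 0.71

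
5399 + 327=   5726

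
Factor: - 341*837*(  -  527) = 150414759= 3^3*11^1*17^1*31^3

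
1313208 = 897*1464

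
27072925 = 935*28955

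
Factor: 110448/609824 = 2^( - 1)*3^2*13^1*17^ ( -1 )*19^(  -  1 )   =  117/646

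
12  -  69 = -57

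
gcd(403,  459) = 1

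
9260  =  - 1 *( - 9260 ) 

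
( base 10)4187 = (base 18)cgb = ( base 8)10133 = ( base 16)105b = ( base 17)E85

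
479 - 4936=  - 4457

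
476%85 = 51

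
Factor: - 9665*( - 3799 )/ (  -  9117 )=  - 36717335/9117 = -3^ ( - 2) *5^1*29^1*131^1 * 1013^(  -  1 )*1933^1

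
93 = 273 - 180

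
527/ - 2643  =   - 1 + 2116/2643 = - 0.20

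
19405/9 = 19405/9  =  2156.11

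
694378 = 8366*83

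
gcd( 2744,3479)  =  49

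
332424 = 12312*27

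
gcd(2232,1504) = 8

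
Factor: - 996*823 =-2^2*3^1*83^1*823^1 = - 819708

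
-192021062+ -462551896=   -  654572958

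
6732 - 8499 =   -  1767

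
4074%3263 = 811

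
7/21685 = 7/21685 = 0.00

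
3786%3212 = 574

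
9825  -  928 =8897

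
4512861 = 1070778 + 3442083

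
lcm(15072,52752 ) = 105504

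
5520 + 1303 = 6823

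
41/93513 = 41/93513= 0.00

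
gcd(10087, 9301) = 131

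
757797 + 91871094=92628891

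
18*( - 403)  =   - 7254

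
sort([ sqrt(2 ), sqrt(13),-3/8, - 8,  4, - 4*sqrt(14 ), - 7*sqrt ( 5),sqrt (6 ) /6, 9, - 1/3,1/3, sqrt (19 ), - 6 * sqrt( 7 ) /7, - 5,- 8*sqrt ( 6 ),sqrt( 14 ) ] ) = [ - 8 * sqrt( 6 ), - 7* sqrt(5 ), - 4*sqrt(14) ,-8, - 5,  -  6 * sqrt( 7) /7, - 3/8, - 1/3,1/3,sqrt( 6 ) /6,  sqrt(2 ), sqrt(13), sqrt(14 ),4,sqrt (19), 9 ]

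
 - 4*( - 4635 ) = 18540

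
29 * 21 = 609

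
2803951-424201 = 2379750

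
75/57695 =15/11539  =  0.00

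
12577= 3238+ 9339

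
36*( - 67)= -2412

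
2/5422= 1/2711 = 0.00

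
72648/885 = 82 + 26/295 = 82.09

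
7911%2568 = 207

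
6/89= 6/89 = 0.07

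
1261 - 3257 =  - 1996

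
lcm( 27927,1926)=55854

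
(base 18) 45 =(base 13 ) 5c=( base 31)2f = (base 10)77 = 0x4d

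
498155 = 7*71165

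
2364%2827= 2364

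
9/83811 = 3/27937=0.00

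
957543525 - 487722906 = 469820619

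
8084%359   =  186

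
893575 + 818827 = 1712402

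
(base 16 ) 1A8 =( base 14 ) 224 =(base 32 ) D8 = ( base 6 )1544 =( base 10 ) 424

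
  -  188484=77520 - 266004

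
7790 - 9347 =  - 1557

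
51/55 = 51/55 = 0.93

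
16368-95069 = - 78701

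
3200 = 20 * 160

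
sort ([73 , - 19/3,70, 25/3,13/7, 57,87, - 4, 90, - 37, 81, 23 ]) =[ - 37, - 19/3, - 4,13/7,25/3, 23,  57,70, 73,81, 87,  90]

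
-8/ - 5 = 8/5=1.60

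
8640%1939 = 884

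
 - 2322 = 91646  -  93968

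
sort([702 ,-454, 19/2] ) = [ - 454,19/2,  702]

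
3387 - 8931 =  - 5544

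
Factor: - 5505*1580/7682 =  - 4348950/3841 = - 2^1*3^1*5^2*23^ (-1)*79^1*167^(-1)*367^1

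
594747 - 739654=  - 144907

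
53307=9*5923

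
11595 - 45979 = -34384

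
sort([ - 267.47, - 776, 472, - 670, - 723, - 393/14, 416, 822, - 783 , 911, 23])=[-783, - 776, - 723 , - 670,  -  267.47, - 393/14, 23,416, 472,822,  911 ]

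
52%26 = 0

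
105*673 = 70665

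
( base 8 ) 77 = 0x3f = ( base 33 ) 1u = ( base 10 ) 63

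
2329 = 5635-3306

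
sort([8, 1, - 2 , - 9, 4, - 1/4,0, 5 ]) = [ - 9, - 2, - 1/4,  0,1 , 4,5, 8]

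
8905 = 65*137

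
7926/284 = 27 + 129/142 = 27.91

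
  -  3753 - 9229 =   -  12982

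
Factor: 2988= 2^2*3^2*83^1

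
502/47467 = 502/47467 = 0.01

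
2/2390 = 1/1195=   0.00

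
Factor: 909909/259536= 303303/86512 = 2^ ( - 4)*3^1*7^1* 11^1*13^1*101^1*5407^ ( - 1) 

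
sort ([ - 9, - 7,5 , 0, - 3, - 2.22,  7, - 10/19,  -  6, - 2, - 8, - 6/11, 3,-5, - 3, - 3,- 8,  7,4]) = [ - 9, - 8,- 8,-7, - 6,  -  5, - 3,- 3, - 3, - 2.22, - 2, - 6/11, - 10/19,0, 3,4,5,7, 7]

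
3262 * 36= 117432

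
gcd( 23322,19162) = 26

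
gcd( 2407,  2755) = 29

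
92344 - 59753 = 32591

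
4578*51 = 233478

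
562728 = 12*46894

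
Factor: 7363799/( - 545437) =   -  545437^( - 1)*7363799^1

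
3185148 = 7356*433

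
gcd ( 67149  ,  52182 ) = 9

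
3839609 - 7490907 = - 3651298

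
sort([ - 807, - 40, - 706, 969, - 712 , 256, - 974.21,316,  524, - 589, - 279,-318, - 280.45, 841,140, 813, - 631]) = [  -  974.21, - 807, - 712, - 706,-631, - 589  ,  -  318, - 280.45,-279, - 40, 140, 256, 316, 524,813, 841,969 ]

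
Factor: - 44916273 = -3^2 * 29^1*172093^1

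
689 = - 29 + 718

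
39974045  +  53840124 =93814169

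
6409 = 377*17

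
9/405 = 1/45 = 0.02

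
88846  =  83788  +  5058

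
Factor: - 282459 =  - 3^1 * 94153^1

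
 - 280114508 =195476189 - 475590697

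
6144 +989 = 7133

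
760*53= 40280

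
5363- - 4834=10197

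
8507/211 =8507/211 = 40.32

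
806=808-2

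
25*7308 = 182700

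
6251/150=41 +101/150 = 41.67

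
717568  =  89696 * 8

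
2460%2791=2460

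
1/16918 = 1/16918 = 0.00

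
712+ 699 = 1411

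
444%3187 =444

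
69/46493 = 69/46493 = 0.00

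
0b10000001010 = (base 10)1034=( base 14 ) 53c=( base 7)3005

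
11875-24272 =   -  12397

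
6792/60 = 113 + 1/5 = 113.20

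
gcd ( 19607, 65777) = 1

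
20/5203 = 20/5203 = 0.00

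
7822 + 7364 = 15186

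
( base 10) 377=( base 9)458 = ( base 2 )101111001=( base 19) 10g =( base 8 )571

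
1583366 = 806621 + 776745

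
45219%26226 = 18993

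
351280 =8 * 43910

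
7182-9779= - 2597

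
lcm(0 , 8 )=0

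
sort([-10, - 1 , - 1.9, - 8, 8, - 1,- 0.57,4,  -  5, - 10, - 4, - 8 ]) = [ - 10,- 10, - 8, - 8, - 5, - 4, - 1.9,-1, - 1, - 0.57,4, 8]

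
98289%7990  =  2409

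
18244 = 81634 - 63390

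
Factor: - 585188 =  - 2^2*146297^1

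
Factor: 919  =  919^1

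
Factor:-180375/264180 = -2^( - 2 )*5^2*7^( - 1)*13^1*17^ ( - 1 ) = -325/476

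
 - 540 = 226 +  - 766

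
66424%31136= 4152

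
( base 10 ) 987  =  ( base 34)T1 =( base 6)4323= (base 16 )3DB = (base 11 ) 818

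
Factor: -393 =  - 3^1*131^1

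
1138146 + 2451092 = 3589238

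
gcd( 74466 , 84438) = 18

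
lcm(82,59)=4838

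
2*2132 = 4264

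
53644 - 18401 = 35243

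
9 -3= 6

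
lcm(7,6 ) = 42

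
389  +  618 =1007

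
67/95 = 67/95 = 0.71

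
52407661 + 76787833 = 129195494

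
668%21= 17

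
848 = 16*53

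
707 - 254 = 453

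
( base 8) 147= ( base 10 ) 103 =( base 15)6d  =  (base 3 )10211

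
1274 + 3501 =4775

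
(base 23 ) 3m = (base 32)2R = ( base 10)91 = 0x5b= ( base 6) 231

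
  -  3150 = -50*63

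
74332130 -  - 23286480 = 97618610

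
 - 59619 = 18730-78349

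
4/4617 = 4/4617 = 0.00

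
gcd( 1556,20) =4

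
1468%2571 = 1468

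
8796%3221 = 2354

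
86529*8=692232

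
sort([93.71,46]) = [ 46,93.71]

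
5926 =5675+251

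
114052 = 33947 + 80105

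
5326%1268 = 254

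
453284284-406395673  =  46888611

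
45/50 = 9/10 = 0.90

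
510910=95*5378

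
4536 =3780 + 756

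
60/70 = 6/7 = 0.86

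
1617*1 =1617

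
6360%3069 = 222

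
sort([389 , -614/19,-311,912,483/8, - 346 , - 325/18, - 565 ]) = [ - 565, -346,-311, - 614/19,- 325/18,483/8, 389,912]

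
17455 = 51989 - 34534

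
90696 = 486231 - 395535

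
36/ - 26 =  - 2 +8/13 = -1.38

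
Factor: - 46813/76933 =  - 13^2*107^ ( - 1 ) * 277^1*719^( - 1) 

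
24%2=0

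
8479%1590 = 529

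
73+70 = 143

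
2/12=1/6=0.17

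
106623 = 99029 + 7594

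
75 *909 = 68175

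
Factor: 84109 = 241^1*349^1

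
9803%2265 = 743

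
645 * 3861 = 2490345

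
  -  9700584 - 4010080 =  - 13710664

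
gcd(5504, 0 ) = 5504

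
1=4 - 3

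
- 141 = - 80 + -61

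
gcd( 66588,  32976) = 12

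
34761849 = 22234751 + 12527098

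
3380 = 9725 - 6345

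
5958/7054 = 2979/3527 = 0.84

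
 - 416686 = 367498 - 784184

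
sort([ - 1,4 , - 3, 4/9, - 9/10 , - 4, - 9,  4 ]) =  [ - 9 , - 4, - 3, - 1, - 9/10 , 4/9 , 4,4 ] 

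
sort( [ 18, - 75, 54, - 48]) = [ -75, - 48,18,54] 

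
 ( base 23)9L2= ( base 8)12176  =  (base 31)5E7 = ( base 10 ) 5246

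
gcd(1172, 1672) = 4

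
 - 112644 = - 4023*28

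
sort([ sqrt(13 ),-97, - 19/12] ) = [ - 97, - 19/12,sqrt( 13) ] 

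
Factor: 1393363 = 23^1*29^1*2089^1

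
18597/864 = 21 + 151/288 = 21.52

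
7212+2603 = 9815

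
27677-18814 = 8863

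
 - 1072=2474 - 3546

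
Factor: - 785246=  - 2^1 *7^1 * 11^1 * 5099^1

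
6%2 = 0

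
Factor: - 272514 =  - 2^1*3^1*11^1*4129^1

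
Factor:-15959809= - 911^1*17519^1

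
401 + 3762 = 4163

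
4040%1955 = 130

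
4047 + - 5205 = - 1158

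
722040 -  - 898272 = 1620312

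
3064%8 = 0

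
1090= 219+871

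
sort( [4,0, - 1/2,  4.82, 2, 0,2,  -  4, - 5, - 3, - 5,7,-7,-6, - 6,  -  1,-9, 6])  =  [ -9, - 7, - 6,-6,-5, - 5 , - 4  , - 3, - 1,  -  1/2,0,0,2,2,4, 4.82,6  ,  7] 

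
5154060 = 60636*85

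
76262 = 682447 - 606185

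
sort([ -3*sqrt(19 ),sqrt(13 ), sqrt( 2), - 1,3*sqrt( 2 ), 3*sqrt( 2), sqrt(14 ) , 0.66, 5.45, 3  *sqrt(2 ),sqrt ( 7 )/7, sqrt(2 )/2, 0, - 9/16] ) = [ - 3*sqrt( 19 ), - 1, - 9/16, 0,  sqrt(7)/7,0.66, sqrt( 2)/2, sqrt( 2), sqrt( 13 ),sqrt(14 ),3*sqrt( 2), 3*sqrt( 2 ), 3*sqrt( 2 ), 5.45] 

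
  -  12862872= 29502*( - 436 ) 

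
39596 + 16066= 55662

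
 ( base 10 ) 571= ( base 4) 20323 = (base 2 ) 1000111011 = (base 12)3b7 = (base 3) 210011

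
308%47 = 26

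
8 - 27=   -  19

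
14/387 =14/387 = 0.04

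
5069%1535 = 464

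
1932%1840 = 92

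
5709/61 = 5709/61 = 93.59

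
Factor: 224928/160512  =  2^( - 3)*3^1 * 19^ (-1)*71^1 = 213/152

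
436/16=109/4= 27.25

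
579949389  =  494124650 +85824739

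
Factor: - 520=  - 2^3 * 5^1*13^1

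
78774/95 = 829 + 1/5 = 829.20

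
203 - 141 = 62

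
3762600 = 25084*150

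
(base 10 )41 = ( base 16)29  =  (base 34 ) 17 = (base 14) 2D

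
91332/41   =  91332/41  =  2227.61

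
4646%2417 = 2229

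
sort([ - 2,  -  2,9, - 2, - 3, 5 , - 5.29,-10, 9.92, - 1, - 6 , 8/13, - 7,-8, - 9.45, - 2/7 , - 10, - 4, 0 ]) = [ - 10, - 10, - 9.45, - 8, - 7,-6 , - 5.29,  -  4, - 3, - 2,-2, - 2,-1,  -  2/7, 0, 8/13,  5, 9, 9.92 ]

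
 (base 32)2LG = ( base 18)880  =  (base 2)101010110000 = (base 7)10656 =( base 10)2736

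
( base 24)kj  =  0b111110011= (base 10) 499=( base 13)2C5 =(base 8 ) 763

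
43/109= 43/109=0.39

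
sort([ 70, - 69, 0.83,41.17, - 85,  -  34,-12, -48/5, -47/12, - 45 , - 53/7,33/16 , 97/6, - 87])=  [-87, - 85 , - 69, - 45,  -  34, -12,-48/5,  -  53/7, - 47/12,0.83,  33/16 , 97/6,41.17,70 ]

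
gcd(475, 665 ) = 95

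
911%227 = 3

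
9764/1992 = 2441/498 = 4.90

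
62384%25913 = 10558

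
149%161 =149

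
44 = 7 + 37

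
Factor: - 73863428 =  - 2^2*239^1*77263^1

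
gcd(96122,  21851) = 1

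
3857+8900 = 12757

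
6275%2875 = 525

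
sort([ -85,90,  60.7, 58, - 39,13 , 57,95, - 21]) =[ -85,-39, - 21, 13,  57,58,60.7,  90, 95]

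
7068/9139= 372/481 =0.77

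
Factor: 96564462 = 2^1 *3^1*193^1*83389^1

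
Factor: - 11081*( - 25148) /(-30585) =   -  2^2*3^( - 1 )*5^ ( - 1)*7^1*1583^1*2039^( - 1)*6287^1= - 278664988/30585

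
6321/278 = 22+205/278 = 22.74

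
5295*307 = 1625565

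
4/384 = 1/96= 0.01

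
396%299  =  97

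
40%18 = 4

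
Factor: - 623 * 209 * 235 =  - 5^1*7^1 * 11^1*19^1*47^1*89^1 = - 30598645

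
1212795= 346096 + 866699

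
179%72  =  35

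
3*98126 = 294378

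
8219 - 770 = 7449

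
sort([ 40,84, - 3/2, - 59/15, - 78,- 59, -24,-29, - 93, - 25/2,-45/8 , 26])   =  [ -93, - 78, - 59, - 29, - 24,-25/2, - 45/8, - 59/15, - 3/2, 26, 40,84] 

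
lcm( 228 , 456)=456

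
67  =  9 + 58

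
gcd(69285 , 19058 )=1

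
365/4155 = 73/831 = 0.09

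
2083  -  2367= -284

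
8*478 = 3824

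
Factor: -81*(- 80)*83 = 537840  =  2^4*3^4*5^1 * 83^1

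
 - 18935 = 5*(  -  3787 ) 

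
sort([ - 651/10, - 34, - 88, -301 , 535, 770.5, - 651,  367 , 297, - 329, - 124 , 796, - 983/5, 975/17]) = [ - 651,-329 , - 301,-983/5, - 124, - 88 , - 651/10, - 34 , 975/17,297, 367,  535, 770.5 , 796]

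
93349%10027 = 3106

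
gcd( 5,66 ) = 1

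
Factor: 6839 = 7^1*977^1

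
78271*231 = 18080601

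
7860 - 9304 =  - 1444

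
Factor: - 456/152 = -3^1 = - 3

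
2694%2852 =2694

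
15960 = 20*798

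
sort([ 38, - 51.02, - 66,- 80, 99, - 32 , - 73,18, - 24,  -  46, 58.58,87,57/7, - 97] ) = [ - 97  ,-80, -73,  -  66, - 51.02, - 46, - 32,  -  24,57/7,18,38,58.58, 87,  99 ]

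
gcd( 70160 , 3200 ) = 80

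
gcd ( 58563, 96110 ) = 1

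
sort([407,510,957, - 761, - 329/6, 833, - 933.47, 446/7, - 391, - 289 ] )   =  [ - 933.47,  -  761, - 391, - 289, - 329/6,446/7, 407, 510, 833, 957 ] 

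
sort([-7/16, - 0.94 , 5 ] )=[ - 0.94, - 7/16, 5]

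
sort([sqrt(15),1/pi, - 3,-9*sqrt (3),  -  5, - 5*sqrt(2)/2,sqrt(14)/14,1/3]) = [-9  *  sqrt ( 3), - 5, - 5*  sqrt (2) /2,-3,  sqrt( 14)/14 , 1/pi, 1/3, sqrt(15 )]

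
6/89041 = 6/89041 =0.00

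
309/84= 103/28 = 3.68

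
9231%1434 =627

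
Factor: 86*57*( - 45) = - 2^1*3^3*5^1*19^1*43^1 = - 220590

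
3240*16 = 51840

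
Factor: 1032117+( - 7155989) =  - 2^5*29^1*6599^1= -  6123872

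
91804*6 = 550824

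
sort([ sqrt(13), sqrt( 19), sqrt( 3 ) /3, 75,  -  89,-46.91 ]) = [ - 89,  -  46.91, sqrt(3)/3 , sqrt(13 ), sqrt( 19 ),75]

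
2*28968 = 57936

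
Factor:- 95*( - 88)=2^3 * 5^1*11^1*19^1=8360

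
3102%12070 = 3102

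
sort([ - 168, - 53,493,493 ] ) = [  -  168, - 53, 493 , 493]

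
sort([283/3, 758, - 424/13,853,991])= [ - 424/13, 283/3, 758, 853,991]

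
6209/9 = 6209/9 = 689.89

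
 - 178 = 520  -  698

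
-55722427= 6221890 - 61944317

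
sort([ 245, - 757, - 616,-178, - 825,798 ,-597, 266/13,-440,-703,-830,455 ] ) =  [ - 830,-825, - 757, - 703, - 616,-597, - 440, - 178,  266/13,245,455,798 ] 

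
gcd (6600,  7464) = 24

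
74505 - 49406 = 25099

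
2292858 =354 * 6477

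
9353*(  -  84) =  - 785652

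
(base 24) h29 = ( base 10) 9849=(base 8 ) 23171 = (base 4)2121321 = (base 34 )8hn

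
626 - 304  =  322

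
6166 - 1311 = 4855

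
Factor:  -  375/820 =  - 2^ (  -  2)*3^1*5^2*41^( - 1 )= - 75/164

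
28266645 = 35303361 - 7036716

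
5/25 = 1/5 = 0.20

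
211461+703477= 914938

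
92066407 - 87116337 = 4950070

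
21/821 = 21/821 =0.03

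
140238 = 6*23373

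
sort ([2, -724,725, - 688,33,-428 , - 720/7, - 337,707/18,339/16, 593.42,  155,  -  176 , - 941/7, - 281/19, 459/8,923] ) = [ - 724, - 688,-428, - 337, - 176, -941/7, -720/7, - 281/19,2, 339/16,33,  707/18,459/8, 155, 593.42, 725, 923] 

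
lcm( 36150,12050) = 36150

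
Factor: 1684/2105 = 4/5 =2^2*5^( - 1 ) 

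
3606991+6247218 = 9854209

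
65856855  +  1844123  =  67700978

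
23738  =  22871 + 867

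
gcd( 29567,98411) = 1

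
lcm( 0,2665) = 0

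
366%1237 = 366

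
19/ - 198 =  - 19/198 =-  0.10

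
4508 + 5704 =10212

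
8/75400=1/9425  =  0.00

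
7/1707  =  7/1707 = 0.00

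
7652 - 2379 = 5273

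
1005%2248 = 1005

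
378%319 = 59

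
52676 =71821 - 19145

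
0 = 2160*0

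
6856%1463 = 1004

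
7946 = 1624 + 6322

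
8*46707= 373656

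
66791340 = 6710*9954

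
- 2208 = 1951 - 4159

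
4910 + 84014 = 88924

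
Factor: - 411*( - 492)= 2^2 * 3^2 * 41^1*137^1 = 202212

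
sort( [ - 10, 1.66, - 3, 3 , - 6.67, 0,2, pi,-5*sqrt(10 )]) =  [ - 5*sqrt( 10), - 10 , -6.67, - 3,0, 1.66, 2,  3,pi]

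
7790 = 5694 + 2096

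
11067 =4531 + 6536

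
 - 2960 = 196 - 3156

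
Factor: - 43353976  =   - 2^3*43^1*193^1*653^1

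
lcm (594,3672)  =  40392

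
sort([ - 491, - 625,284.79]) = [-625,- 491,284.79] 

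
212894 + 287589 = 500483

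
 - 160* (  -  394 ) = 63040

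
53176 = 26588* 2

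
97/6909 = 97/6909 = 0.01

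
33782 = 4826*7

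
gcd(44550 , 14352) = 6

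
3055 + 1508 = 4563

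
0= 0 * 5938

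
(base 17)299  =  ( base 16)2e4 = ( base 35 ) L5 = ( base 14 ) 3ac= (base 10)740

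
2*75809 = 151618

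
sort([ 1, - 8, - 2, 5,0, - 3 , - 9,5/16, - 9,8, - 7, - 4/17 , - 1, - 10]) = [-10, - 9, - 9,-8, - 7, - 3, - 2,  -  1,-4/17, 0,  5/16,1,5, 8 ]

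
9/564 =3/188= 0.02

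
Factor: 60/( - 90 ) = -2/3 = - 2^1*3^(  -  1 )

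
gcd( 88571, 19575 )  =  1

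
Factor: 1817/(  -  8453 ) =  - 23^1*107^( - 1 ) = - 23/107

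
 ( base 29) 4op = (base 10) 4085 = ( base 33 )3oq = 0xFF5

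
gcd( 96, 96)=96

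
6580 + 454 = 7034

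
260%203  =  57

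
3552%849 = 156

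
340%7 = 4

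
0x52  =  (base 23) 3d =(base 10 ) 82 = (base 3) 10001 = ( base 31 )2k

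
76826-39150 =37676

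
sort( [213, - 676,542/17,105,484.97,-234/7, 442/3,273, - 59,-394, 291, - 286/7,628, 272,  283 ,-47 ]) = [-676, - 394, - 59, - 47, - 286/7, - 234/7 , 542/17,105,442/3 , 213, 272, 273,283,291 , 484.97,628 ]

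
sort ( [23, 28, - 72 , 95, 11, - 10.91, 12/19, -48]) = [  -  72,-48,- 10.91,12/19, 11, 23, 28,95]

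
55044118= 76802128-21758010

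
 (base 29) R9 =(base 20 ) 1jc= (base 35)mm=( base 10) 792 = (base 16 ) 318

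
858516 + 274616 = 1133132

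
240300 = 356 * 675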